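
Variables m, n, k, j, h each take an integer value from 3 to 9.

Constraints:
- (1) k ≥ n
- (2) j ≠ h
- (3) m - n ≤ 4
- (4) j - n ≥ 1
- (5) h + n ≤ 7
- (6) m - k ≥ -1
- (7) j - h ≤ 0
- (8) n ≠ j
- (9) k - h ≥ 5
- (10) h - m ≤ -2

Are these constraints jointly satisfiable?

Unsatisfiable

Constraints 3, 4, 6, 7, and 9 give j − n ≥ 1, n − m ≥ -4, m − k ≥ -1, k − h ≥ 5, h − j ≥ 0.
Adding all 5 inequalities: the left sides telescope to 0, and the right sides sum to 1 + (-4) + (-1) + 5 + 0 = 1. So 0 ≥ 1, which is false.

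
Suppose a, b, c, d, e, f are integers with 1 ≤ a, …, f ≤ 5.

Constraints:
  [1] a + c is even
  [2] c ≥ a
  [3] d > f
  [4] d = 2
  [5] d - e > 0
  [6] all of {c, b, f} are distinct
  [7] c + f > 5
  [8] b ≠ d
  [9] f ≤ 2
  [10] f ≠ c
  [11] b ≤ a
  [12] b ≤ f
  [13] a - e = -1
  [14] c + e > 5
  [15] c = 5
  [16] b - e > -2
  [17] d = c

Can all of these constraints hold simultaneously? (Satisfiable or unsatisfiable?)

Constraint 4 fixes d = 2 and constraint 15 fixes c = 5, but constraint 17 requires d = c. Since 2 ≠ 5, contradiction.

Unsatisfiable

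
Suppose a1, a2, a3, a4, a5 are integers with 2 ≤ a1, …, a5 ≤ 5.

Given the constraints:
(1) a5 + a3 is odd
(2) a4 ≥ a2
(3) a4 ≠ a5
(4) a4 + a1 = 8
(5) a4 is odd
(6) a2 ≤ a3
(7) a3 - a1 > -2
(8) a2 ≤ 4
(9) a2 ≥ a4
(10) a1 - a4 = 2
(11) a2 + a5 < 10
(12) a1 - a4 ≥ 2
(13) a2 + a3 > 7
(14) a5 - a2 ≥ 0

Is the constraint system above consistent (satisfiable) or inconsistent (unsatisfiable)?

Try a1 = 5, a2 = 3, a3 = 5, a4 = 3, a5 = 4.
Check constraint 4: a4 + a1 = 8; constraint 7: a3 - a1 = 0. The remaining constraints are straightforward to verify.

Satisfiable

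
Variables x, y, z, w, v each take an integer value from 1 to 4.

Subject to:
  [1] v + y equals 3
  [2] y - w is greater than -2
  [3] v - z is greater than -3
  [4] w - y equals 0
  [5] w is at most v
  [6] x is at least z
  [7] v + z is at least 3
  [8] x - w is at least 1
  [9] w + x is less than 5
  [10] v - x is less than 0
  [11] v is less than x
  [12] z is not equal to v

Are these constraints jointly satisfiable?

The assignment x = 3, y = 1, z = 3, w = 1, v = 2 works:
  constraint 1 holds since v + y = 3.
  constraint 2 holds since y - w = 0.
  constraint 3 holds since v - z = -1.
The rest check out directly.

Satisfiable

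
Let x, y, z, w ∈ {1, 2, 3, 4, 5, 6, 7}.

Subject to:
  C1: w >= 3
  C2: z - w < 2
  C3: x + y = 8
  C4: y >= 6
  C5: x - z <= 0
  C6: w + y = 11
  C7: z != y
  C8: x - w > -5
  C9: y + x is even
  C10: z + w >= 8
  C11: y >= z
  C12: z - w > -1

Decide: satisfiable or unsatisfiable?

Satisfiable

Setting (x, y, z, w) = (1, 7, 4, 4) satisfies everything: constraint 2: z - w = 0; constraint 3: x + y = 8, and the others follow.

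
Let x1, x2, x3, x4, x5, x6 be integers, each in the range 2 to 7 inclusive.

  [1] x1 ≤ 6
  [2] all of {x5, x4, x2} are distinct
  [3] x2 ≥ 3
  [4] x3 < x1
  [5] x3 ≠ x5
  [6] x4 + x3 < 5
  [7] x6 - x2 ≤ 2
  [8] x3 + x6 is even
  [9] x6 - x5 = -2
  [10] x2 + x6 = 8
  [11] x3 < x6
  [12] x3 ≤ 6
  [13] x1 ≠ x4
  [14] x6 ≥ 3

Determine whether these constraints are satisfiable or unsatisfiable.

One satisfying assignment is x1 = 3, x2 = 4, x3 = 2, x4 = 2, x5 = 6, x6 = 4.
For the less obvious constraints — constraint 6: x4 + x3 = 4; constraint 7: x6 - x2 = 0; constraint 9: x6 - x5 = -2 — and the others hold by inspection.

Satisfiable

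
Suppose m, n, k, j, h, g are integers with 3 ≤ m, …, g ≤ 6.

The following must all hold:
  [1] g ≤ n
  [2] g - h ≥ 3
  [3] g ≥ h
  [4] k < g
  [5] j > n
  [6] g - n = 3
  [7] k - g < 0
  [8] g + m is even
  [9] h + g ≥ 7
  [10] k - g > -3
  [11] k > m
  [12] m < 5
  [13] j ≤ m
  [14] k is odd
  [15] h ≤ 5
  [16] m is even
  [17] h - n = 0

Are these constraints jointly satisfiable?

Unsatisfiable

Constraints 1, 5, 7, 11, and 13 give m < k, k < g, g ≤ n, n < j, j ≤ m. Chaining: m < k < g ≤ n < j ≤ m, which forces m < m — impossible.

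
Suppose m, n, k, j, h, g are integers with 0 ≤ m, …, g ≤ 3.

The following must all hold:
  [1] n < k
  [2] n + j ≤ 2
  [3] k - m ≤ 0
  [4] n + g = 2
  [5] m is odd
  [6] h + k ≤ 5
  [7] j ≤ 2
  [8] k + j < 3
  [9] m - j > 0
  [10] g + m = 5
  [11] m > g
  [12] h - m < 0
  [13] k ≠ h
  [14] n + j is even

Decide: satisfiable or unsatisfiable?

Setting (m, n, k, j, h, g) = (3, 0, 2, 0, 0, 2) satisfies everything: constraint 2: n + j = 0; constraint 3: k - m = -1, and the others follow.

Satisfiable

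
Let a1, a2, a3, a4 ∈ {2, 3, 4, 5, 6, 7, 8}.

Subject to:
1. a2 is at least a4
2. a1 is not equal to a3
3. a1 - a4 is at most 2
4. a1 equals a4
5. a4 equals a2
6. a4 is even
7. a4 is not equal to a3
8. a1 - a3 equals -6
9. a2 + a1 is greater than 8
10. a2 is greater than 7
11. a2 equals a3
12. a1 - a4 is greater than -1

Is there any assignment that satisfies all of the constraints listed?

Unsatisfiable

From constraints 4, 5, and 11, a1 = a4 = a2 = a3, so a1 = a3. But constraint 2 says a1 ≠ a3. Contradiction.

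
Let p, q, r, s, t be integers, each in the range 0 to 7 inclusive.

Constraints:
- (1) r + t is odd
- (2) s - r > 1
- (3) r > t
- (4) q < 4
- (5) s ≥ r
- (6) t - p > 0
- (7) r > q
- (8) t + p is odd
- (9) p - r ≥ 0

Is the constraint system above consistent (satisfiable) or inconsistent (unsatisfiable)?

Constraints 3, 6, and 9 give p < t, t < r, r ≤ p. Chaining: p < t < r ≤ p, which forces p < p — impossible.

Unsatisfiable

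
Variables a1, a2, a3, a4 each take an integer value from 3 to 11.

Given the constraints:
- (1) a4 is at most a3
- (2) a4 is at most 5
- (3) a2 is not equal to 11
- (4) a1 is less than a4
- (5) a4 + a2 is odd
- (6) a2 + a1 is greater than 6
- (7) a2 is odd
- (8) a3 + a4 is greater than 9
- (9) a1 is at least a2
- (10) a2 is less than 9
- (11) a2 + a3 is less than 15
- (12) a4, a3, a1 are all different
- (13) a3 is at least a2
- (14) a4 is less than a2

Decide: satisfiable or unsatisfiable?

Constraints 4, 9, and 14 give a2 ≤ a1, a1 < a4, a4 < a2. Chaining: a2 ≤ a1 < a4 < a2, which forces a2 < a2 — impossible.

Unsatisfiable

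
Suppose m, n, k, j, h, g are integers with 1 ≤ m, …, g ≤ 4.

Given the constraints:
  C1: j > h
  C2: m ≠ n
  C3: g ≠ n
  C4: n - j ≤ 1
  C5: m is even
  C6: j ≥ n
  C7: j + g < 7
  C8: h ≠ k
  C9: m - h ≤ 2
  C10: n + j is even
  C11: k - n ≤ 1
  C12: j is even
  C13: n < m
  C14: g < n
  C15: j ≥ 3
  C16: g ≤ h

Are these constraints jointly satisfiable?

Satisfiable

Try m = 4, n = 2, k = 1, j = 4, h = 2, g = 1.
Check constraint 4: n - j = -2; constraint 7: j + g = 5; constraint 9: m - h = 2. The remaining constraints are straightforward to verify.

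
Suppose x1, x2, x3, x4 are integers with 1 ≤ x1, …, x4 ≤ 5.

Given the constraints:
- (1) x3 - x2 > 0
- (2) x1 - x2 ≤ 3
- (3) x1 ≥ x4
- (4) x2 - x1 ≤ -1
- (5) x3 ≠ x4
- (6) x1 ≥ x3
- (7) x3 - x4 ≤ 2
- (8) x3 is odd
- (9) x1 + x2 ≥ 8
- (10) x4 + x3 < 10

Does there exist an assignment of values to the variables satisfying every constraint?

Take x1 = 5, x2 = 4, x3 = 5, x4 = 4. Then constraint 1: x3 - x2 = 1; constraint 2: x1 - x2 = 1, and every other listed constraint is also met.

Satisfiable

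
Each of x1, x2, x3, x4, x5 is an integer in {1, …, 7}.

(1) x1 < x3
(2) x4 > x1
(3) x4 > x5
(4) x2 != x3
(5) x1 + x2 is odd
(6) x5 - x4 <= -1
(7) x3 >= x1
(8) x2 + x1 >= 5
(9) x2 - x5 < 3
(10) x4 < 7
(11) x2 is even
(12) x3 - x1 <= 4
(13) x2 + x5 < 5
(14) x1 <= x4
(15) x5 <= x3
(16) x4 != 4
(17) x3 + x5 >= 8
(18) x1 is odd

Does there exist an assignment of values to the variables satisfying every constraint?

Satisfiable

Setting (x1, x2, x3, x4, x5) = (3, 2, 7, 5, 2) satisfies everything: constraint 6: x5 - x4 = -3; constraint 8: x2 + x1 = 5, and the others follow.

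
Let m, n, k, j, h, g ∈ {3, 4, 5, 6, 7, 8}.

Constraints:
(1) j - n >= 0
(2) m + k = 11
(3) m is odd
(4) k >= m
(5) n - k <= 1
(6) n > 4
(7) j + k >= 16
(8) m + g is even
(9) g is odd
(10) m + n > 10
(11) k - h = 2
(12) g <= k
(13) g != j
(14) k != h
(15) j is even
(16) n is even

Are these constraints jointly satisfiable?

The assignment m = 3, n = 8, k = 8, j = 8, h = 6, g = 3 works:
  constraint 1 holds since j - n = 0.
  constraint 2 holds since m + k = 11.
The rest check out directly.

Satisfiable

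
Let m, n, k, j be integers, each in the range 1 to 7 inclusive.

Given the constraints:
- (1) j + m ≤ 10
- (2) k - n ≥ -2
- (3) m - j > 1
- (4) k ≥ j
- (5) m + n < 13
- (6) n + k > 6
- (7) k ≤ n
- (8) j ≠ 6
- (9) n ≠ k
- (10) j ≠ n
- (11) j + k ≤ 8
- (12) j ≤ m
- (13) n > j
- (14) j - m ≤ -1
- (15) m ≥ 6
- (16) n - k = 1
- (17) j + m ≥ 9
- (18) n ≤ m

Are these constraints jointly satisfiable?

The assignment m = 6, n = 4, k = 3, j = 3 works:
  constraint 1 holds since j + m = 9.
  constraint 2 holds since k - n = -1.
The rest check out directly.

Satisfiable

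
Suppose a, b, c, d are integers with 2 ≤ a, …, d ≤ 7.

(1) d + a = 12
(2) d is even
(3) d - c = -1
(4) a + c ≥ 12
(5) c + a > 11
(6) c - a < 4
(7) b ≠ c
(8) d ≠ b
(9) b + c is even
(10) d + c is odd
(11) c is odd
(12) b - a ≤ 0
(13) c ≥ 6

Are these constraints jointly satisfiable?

Try a = 6, b = 5, c = 7, d = 6.
Check constraint 1: d + a = 12; constraint 3: d - c = -1. The remaining constraints are straightforward to verify.

Satisfiable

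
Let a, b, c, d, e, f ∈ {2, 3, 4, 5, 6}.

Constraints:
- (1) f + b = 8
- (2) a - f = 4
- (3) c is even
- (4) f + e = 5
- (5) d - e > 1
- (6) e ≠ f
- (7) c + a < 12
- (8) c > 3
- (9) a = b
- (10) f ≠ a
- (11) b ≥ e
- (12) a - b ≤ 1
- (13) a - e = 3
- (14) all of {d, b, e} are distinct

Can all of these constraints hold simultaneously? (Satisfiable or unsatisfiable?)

One satisfying assignment is a = 6, b = 6, c = 4, d = 5, e = 3, f = 2.
For the less obvious constraints — constraint 1: f + b = 8; constraint 2: a - f = 4; constraint 4: f + e = 5 — and the others hold by inspection.

Satisfiable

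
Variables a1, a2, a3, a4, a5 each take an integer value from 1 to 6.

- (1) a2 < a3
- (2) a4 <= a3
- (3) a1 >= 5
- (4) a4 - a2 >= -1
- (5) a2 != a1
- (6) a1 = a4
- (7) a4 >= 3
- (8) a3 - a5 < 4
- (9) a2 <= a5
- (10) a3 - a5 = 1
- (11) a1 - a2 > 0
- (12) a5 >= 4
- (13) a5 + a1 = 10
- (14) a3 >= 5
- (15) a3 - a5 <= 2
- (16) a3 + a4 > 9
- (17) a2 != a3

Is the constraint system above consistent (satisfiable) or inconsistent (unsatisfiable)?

Satisfiable

Setting (a1, a2, a3, a4, a5) = (5, 4, 6, 5, 5) satisfies everything: constraint 4: a4 - a2 = 1; constraint 8: a3 - a5 = 1, and the others follow.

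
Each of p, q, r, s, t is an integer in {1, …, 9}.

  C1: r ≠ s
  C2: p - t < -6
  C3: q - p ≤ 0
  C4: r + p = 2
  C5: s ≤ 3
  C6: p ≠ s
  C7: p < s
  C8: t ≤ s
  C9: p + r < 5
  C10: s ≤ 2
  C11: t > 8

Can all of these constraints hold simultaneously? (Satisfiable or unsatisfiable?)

From constraint 11: t ≥ 9. From constraints 8 and 10: t ≤ s and s ≤ 2, so t ≤ 2. But 2 < 9, so no value of t works.

Unsatisfiable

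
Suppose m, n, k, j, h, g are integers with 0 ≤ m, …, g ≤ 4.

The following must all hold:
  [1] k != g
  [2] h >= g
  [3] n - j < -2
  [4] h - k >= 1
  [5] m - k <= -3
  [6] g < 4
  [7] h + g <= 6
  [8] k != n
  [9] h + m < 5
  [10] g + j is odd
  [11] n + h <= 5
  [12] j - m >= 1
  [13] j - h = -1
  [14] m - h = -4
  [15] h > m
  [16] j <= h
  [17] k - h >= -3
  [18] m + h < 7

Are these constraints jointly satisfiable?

Satisfiable

Take m = 0, n = 0, k = 3, j = 3, h = 4, g = 2. Then constraint 3: n - j = -3; constraint 4: h - k = 1, and every other listed constraint is also met.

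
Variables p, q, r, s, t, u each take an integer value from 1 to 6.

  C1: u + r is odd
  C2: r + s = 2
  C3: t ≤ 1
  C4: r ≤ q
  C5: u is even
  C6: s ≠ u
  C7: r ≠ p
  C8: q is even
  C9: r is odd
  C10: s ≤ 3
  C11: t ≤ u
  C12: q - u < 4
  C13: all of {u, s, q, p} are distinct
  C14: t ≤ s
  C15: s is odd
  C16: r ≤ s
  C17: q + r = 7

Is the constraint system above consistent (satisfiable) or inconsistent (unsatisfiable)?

The assignment p = 5, q = 6, r = 1, s = 1, t = 1, u = 4 works:
  constraint 2 holds since r + s = 2.
  constraint 12 holds since q - u = 2.
  constraint 17 holds since q + r = 7.
The rest check out directly.

Satisfiable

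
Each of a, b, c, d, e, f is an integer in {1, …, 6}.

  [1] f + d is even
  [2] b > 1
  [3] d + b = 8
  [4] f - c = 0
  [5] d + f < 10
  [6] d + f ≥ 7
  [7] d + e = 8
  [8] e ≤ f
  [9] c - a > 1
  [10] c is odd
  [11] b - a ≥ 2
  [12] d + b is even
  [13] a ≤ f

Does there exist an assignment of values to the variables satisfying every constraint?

The assignment a = 1, b = 3, c = 3, d = 5, e = 3, f = 3 works:
  constraint 3 holds since d + b = 8.
  constraint 4 holds since f - c = 0.
  constraint 5 holds since d + f = 8.
The rest check out directly.

Satisfiable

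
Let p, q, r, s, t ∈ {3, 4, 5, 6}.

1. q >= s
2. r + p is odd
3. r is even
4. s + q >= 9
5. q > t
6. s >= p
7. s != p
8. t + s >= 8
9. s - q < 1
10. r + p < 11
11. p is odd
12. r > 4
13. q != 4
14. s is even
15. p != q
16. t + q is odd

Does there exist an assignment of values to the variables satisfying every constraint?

Satisfiable

Try p = 3, q = 6, r = 6, s = 6, t = 5.
Check constraint 4: s + q = 12; constraint 8: t + s = 11; constraint 9: s - q = 0. The remaining constraints are straightforward to verify.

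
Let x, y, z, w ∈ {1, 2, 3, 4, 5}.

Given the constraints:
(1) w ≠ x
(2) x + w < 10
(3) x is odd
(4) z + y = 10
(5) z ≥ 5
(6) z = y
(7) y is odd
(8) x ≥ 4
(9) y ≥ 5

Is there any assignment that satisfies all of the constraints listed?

Satisfiable

The assignment x = 5, y = 5, z = 5, w = 2 works:
  constraint 2 holds since x + w = 7.
  constraint 4 holds since z + y = 10.
The rest check out directly.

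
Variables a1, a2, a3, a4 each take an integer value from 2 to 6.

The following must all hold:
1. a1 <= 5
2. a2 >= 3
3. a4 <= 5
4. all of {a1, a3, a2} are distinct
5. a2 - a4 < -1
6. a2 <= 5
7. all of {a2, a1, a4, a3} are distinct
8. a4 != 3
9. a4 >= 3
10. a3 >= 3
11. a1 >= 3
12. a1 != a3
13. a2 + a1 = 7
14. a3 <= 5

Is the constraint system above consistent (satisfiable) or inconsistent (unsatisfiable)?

Constraints 1, 2, 3, 6, 9, 10, 11, and 14 confine each of a2, a1, a4, a3 to the 3 values {3, …, 5}.
Constraint 7 requires all 4 of them to be distinct, but only 3 values are available — impossible by the pigeonhole principle.

Unsatisfiable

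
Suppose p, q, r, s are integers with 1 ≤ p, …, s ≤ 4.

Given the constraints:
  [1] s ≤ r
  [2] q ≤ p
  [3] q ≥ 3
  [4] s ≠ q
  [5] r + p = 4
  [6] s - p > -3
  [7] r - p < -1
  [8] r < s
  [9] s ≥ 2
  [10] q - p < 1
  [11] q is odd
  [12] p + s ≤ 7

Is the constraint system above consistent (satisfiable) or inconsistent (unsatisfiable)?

Unsatisfiable

From constraints 1 and 9: r ≥ s ≥ 2. From constraints 2 and 3: p ≥ q ≥ 3. Hence r + p ≥ 5. But constraint 5 requires r + p = 4, and 4 < 5. Contradiction.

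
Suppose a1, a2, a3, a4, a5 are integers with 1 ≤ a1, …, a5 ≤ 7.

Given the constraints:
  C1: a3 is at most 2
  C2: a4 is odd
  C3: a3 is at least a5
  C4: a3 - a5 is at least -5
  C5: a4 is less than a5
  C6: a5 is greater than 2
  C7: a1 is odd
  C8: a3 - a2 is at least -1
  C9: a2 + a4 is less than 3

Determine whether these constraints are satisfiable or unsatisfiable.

Unsatisfiable

From constraint 6: a5 ≥ 3. From constraints 1 and 3: a5 ≤ a3 and a3 ≤ 2, so a5 ≤ 2. But 2 < 3, so no value of a5 works.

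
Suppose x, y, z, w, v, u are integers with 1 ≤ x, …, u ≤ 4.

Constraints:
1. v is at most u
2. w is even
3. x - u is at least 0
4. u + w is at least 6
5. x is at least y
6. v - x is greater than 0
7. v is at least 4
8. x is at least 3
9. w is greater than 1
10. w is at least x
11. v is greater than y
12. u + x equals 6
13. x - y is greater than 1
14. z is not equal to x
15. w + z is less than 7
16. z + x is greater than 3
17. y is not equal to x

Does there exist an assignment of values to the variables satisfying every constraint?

From constraints 1 and 7: u ≥ v ≥ 4. From constraint 8: x ≥ 3. Hence u + x ≥ 7. But constraint 12 requires u + x = 6, and 6 < 7. Contradiction.

Unsatisfiable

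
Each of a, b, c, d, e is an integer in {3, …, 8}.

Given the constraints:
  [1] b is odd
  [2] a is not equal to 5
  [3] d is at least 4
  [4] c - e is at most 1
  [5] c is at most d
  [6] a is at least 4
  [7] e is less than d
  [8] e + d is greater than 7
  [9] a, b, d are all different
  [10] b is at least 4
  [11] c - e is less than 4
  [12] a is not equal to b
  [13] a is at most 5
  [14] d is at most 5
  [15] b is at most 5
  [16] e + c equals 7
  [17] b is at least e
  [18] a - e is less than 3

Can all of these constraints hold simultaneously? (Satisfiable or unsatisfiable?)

Unsatisfiable

Constraints 3, 6, 10, 13, 14, and 15 confine each of a, b, d to the 2 values {4, 5}.
Constraint 9 requires all 3 of them to be distinct, but only 2 values are available — impossible by the pigeonhole principle.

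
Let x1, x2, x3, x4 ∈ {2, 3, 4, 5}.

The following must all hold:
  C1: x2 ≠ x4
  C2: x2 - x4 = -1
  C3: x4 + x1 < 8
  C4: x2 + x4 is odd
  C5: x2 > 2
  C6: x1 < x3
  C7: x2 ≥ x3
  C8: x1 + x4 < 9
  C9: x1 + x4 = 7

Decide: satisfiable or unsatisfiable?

Satisfiable

Try x1 = 2, x2 = 4, x3 = 4, x4 = 5.
Check constraint 2: x2 - x4 = -1; constraint 3: x4 + x1 = 7; constraint 8: x1 + x4 = 7. The remaining constraints are straightforward to verify.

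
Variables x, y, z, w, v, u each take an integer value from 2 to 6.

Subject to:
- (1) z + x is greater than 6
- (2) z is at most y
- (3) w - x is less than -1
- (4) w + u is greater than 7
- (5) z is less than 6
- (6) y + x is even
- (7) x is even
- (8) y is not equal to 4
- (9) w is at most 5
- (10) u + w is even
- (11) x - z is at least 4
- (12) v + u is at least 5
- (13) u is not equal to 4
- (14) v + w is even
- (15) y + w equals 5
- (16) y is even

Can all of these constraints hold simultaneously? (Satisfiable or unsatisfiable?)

Try x = 6, y = 2, z = 2, w = 3, v = 3, u = 5.
Check constraint 1: z + x = 8; constraint 3: w - x = -3; constraint 4: w + u = 8. The remaining constraints are straightforward to verify.

Satisfiable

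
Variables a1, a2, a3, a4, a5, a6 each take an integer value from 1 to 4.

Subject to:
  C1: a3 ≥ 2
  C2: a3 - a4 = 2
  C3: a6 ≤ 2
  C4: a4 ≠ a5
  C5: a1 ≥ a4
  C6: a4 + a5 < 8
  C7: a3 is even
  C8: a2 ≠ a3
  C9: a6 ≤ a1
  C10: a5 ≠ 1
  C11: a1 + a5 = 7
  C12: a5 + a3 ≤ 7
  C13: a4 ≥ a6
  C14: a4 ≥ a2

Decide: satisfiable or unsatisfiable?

Setting (a1, a2, a3, a4, a5, a6) = (4, 1, 4, 2, 3, 1) satisfies everything: constraint 2: a3 - a4 = 2; constraint 6: a4 + a5 = 5, and the others follow.

Satisfiable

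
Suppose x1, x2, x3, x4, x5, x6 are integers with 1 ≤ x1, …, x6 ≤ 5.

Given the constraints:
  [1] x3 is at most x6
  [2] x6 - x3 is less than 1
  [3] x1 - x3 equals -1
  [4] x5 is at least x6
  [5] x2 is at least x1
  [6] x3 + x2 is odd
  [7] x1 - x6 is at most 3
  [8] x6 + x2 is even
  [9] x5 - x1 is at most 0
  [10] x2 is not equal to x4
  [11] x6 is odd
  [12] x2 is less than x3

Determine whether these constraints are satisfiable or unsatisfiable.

Unsatisfiable

Constraints 1, 4, 5, 9, and 12 give x1 ≤ x2, x2 < x3, x3 ≤ x6, x6 ≤ x5, x5 ≤ x1. Chaining: x1 ≤ x2 < x3 ≤ x6 ≤ x5 ≤ x1, which forces x1 < x1 — impossible.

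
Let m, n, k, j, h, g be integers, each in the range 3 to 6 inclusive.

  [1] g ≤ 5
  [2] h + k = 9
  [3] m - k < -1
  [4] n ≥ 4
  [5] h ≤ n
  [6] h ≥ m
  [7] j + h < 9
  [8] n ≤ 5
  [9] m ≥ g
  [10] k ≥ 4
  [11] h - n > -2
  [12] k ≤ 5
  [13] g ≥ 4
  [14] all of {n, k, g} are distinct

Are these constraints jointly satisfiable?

Unsatisfiable

Constraints 1, 4, 8, 10, 12, and 13 confine each of n, k, g to the 2 values {4, 5}.
Constraint 14 requires all 3 of them to be distinct, but only 2 values are available — impossible by the pigeonhole principle.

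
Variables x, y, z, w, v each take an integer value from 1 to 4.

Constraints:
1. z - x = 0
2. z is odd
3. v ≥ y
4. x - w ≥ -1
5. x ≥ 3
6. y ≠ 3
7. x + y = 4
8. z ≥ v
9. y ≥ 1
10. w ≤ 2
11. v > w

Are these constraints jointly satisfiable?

Satisfiable

One satisfying assignment is x = 3, y = 1, z = 3, w = 1, v = 2.
For the less obvious constraints — constraint 1: z - x = 0; constraint 4: x - w = 2 — and the others hold by inspection.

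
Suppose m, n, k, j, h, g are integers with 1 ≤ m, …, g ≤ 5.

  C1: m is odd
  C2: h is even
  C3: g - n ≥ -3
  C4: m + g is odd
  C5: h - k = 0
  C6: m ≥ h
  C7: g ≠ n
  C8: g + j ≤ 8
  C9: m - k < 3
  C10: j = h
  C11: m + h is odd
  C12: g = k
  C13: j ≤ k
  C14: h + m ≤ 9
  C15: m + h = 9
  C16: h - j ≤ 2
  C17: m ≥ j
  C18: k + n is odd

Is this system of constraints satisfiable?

Satisfiable

Take m = 5, n = 5, k = 4, j = 4, h = 4, g = 4. Then constraint 3: g - n = -1; constraint 5: h - k = 0; constraint 8: g + j = 8, and every other listed constraint is also met.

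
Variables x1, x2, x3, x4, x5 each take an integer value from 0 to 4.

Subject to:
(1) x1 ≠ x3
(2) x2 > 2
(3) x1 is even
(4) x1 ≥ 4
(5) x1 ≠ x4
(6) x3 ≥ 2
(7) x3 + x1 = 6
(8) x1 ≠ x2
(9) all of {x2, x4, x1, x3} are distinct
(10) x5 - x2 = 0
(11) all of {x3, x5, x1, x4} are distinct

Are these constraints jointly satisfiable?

The assignment x1 = 4, x2 = 3, x3 = 2, x4 = 0, x5 = 3 works:
  constraint 7 holds since x3 + x1 = 6.
  constraint 10 holds since x5 - x2 = 0.
The rest check out directly.

Satisfiable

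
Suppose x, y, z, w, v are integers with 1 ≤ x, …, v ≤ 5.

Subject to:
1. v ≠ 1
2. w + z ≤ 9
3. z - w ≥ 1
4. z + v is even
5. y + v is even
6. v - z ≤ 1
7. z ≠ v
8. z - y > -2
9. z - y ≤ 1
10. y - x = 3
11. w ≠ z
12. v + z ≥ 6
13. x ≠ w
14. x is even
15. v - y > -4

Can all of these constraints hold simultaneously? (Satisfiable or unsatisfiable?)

Satisfiable

Take x = 2, y = 5, z = 5, w = 4, v = 3. Then constraint 2: w + z = 9; constraint 3: z - w = 1, and every other listed constraint is also met.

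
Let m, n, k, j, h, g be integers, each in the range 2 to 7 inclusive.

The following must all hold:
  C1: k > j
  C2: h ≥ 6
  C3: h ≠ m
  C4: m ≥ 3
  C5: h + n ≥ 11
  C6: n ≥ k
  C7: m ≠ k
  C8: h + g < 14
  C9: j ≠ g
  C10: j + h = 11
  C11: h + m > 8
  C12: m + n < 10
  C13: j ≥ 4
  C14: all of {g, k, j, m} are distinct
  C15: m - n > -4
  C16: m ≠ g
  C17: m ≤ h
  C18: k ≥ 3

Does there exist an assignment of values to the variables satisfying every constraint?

The assignment m = 3, n = 6, k = 5, j = 4, h = 7, g = 6 works:
  constraint 5 holds since h + n = 13.
  constraint 8 holds since h + g = 13.
The rest check out directly.

Satisfiable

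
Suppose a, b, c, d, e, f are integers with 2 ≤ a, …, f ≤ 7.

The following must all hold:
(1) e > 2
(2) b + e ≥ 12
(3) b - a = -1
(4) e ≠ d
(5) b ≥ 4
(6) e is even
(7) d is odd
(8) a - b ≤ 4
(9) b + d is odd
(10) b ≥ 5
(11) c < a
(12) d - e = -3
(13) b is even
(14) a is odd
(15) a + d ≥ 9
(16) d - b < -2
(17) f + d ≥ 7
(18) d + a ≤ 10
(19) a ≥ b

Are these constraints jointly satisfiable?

Satisfiable

Try a = 7, b = 6, c = 6, d = 3, e = 6, f = 7.
Check constraint 2: b + e = 12; constraint 3: b - a = -1. The remaining constraints are straightforward to verify.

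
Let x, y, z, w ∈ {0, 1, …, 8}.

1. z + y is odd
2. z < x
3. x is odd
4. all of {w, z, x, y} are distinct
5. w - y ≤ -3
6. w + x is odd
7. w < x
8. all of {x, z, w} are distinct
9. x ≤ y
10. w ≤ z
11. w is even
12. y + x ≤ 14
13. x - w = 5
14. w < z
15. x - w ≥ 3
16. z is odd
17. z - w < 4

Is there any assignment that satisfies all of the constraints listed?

Setting (x, y, z, w) = (5, 6, 3, 0) satisfies everything: constraint 5: w - y = -6; constraint 12: y + x = 11, and the others follow.

Satisfiable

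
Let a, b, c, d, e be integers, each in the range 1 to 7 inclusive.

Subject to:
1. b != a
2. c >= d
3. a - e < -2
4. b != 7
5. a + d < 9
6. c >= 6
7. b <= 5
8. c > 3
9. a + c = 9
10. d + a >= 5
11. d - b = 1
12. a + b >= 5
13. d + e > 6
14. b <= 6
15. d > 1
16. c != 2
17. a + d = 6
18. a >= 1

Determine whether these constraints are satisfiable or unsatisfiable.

Setting (a, b, c, d, e) = (2, 3, 7, 4, 5) satisfies everything: constraint 3: a - e = -3; constraint 5: a + d = 6, and the others follow.

Satisfiable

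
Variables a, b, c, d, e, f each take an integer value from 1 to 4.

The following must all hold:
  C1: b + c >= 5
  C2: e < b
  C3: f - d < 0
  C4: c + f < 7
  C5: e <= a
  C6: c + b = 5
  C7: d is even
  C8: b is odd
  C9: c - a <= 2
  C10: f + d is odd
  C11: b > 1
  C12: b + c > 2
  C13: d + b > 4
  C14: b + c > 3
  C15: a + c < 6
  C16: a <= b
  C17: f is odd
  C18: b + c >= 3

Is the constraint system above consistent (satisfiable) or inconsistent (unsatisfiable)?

Setting (a, b, c, d, e, f) = (1, 3, 2, 4, 1, 3) satisfies everything: constraint 1: b + c = 5; constraint 3: f - d = -1, and the others follow.

Satisfiable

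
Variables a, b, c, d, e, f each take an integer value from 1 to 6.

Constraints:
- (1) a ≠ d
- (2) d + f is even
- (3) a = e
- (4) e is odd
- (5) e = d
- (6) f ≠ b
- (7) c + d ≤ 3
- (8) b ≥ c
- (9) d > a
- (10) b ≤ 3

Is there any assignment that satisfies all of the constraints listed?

Unsatisfiable

From constraints 3 and 5, a = e = d, so a = d. But constraint 1 says a ≠ d. Contradiction.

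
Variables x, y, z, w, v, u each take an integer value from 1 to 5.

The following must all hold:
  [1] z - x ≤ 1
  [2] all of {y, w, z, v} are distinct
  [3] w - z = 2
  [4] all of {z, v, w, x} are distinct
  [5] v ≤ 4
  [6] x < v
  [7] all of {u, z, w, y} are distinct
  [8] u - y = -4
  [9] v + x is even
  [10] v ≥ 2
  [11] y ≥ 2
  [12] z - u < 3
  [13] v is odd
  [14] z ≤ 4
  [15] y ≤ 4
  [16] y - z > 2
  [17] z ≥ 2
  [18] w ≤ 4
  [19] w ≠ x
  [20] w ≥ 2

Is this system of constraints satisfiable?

Unsatisfiable

Constraints 5, 10, 11, 14, 15, 17, 18, and 20 confine each of y, w, z, v to the 3 values {2, …, 4}.
Constraint 2 requires all 4 of them to be distinct, but only 3 values are available — impossible by the pigeonhole principle.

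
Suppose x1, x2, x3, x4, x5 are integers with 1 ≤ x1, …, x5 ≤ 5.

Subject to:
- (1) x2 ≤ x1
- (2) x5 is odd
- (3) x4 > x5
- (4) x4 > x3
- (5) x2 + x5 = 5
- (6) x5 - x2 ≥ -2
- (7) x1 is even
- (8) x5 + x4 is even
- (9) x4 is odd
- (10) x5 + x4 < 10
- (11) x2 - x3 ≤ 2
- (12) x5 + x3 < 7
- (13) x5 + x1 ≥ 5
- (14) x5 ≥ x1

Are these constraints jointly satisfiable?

Satisfiable

The assignment x1 = 2, x2 = 2, x3 = 1, x4 = 5, x5 = 3 works:
  constraint 5 holds since x2 + x5 = 5.
  constraint 6 holds since x5 - x2 = 1.
The rest check out directly.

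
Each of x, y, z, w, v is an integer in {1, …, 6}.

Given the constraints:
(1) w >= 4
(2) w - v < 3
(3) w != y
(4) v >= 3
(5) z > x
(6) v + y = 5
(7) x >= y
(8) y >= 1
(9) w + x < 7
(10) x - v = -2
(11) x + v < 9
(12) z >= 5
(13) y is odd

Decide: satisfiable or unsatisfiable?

Satisfiable

Setting (x, y, z, w, v) = (2, 1, 6, 4, 4) satisfies everything: constraint 2: w - v = 0; constraint 6: v + y = 5; constraint 9: w + x = 6, and the others follow.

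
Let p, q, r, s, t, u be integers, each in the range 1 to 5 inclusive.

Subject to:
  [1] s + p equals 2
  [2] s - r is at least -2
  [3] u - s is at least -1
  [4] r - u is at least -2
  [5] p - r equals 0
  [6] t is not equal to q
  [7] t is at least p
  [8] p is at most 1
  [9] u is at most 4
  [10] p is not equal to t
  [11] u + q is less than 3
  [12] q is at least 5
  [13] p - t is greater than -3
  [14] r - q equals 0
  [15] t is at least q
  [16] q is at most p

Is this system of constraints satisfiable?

From constraints 12 and 16: p ≥ q and q ≥ 5, so p ≥ 5. From constraint 8: p ≤ 1. But 1 < 5, so no value of p works.

Unsatisfiable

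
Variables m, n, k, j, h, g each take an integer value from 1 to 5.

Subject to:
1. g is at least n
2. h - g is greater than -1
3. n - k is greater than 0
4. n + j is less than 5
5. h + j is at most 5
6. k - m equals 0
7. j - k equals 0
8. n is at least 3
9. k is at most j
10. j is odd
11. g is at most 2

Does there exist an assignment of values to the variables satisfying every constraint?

From constraints 1 and 8: g ≥ n and n ≥ 3, so g ≥ 3. From constraint 11: g ≤ 2. But 2 < 3, so no value of g works.

Unsatisfiable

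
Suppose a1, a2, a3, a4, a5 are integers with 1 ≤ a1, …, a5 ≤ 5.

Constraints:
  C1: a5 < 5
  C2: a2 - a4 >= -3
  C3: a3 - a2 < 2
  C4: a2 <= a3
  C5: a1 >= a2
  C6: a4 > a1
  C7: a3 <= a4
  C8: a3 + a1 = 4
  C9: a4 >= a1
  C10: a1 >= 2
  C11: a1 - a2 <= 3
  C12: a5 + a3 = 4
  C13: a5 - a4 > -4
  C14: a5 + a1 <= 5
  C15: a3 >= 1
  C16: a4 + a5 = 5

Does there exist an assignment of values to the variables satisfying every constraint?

Try a1 = 2, a2 = 2, a3 = 2, a4 = 3, a5 = 2.
Check constraint 2: a2 - a4 = -1; constraint 3: a3 - a2 = 0; constraint 8: a3 + a1 = 4. The remaining constraints are straightforward to verify.

Satisfiable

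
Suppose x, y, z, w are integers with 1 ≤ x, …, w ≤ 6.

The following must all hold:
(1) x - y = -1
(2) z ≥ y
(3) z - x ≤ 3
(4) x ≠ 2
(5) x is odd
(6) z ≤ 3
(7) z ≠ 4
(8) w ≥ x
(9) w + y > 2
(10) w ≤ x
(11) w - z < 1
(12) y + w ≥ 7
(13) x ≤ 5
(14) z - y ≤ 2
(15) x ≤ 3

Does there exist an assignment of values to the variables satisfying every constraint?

Unsatisfiable

From constraints 2 and 6: y ≤ z ≤ 3. From constraints 10 and 15: w ≤ x ≤ 3. Hence y + w ≤ 6. But constraint 12 requires y + w ≥ 7, and 7 > 6. Contradiction.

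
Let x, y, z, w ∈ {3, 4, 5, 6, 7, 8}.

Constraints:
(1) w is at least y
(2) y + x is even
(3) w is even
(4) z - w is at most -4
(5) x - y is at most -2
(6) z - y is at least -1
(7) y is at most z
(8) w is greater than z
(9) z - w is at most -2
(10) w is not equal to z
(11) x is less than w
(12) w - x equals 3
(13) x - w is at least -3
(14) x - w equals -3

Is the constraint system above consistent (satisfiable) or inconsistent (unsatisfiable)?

Constraints 4, 5, 6, and 13 give w − z ≥ 4, z − y ≥ -1, y − x ≥ 2, x − w ≥ -3.
Adding all 4 inequalities: the left sides telescope to 0, and the right sides sum to 4 + (-1) + 2 + (-3) = 2. So 0 ≥ 2, which is false.

Unsatisfiable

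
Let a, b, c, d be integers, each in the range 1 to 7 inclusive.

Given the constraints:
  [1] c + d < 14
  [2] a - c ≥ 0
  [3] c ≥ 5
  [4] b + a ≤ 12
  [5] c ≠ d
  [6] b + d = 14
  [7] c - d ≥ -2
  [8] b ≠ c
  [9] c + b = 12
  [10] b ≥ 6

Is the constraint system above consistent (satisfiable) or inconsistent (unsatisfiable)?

Satisfiable

Try a = 5, b = 7, c = 5, d = 7.
Check constraint 1: c + d = 12; constraint 2: a - c = 0. The remaining constraints are straightforward to verify.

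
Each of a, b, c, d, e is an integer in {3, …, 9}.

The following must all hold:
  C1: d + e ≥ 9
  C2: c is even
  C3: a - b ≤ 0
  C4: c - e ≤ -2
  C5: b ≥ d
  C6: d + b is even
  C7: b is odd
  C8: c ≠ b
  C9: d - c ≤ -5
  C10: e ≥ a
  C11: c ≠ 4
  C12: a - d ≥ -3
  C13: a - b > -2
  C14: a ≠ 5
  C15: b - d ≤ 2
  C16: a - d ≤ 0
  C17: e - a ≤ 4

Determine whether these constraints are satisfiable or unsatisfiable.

Constraints 3, 4, 9, 15, and 17 give a − e ≥ -4, e − c ≥ 2, c − d ≥ 5, d − b ≥ -2, b − a ≥ 0.
Adding all 5 inequalities: the left sides telescope to 0, and the right sides sum to (-4) + 2 + 5 + (-2) + 0 = 1. So 0 ≥ 1, which is false.

Unsatisfiable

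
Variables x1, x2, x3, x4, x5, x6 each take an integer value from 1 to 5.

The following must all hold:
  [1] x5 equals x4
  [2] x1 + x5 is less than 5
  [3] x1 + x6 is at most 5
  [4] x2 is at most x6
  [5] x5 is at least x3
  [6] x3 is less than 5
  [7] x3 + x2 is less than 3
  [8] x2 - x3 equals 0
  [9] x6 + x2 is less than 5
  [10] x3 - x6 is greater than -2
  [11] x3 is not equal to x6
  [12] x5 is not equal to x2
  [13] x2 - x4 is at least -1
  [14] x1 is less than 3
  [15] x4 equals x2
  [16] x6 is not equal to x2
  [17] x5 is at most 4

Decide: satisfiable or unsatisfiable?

Unsatisfiable

From constraints 1 and 15, x5 = x4 = x2, so x5 = x2. But constraint 12 says x5 ≠ x2. Contradiction.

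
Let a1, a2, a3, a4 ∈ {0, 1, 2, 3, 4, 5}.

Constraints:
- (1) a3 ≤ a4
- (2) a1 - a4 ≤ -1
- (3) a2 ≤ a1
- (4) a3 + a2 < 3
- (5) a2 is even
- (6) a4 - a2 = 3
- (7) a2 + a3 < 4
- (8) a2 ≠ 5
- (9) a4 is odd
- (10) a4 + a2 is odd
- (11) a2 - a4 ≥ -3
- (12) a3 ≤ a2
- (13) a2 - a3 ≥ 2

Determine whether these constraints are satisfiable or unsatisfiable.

Satisfiable

The assignment a1 = 3, a2 = 2, a3 = 0, a4 = 5 works:
  constraint 2 holds since a1 - a4 = -2.
  constraint 4 holds since a3 + a2 = 2.
  constraint 6 holds since a4 - a2 = 3.
The rest check out directly.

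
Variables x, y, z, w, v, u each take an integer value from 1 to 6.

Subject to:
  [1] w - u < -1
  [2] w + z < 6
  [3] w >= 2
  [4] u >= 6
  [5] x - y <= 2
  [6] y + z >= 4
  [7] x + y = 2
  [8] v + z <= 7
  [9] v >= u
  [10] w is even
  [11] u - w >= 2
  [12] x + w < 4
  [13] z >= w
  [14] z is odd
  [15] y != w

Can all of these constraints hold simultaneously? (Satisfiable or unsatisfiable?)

Unsatisfiable

From constraints 4 and 9: v ≥ u ≥ 6. From constraints 3 and 13: z ≥ w ≥ 2. Hence v + z ≥ 8. But constraint 8 requires v + z ≤ 7, and 7 < 8. Contradiction.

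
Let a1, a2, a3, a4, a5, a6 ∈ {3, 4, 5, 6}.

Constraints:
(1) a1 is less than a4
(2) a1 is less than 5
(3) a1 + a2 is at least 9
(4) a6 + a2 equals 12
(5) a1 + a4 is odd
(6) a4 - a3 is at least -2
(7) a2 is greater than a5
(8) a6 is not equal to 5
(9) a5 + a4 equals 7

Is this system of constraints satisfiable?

Satisfiable

Take a1 = 3, a2 = 6, a3 = 3, a4 = 4, a5 = 3, a6 = 6. Then constraint 3: a1 + a2 = 9; constraint 4: a6 + a2 = 12, and every other listed constraint is also met.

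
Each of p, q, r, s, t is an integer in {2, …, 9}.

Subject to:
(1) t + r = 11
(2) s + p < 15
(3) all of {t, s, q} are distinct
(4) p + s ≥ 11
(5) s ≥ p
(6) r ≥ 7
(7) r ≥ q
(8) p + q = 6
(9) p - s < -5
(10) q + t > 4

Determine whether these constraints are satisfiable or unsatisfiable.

Satisfiable

Take p = 3, q = 3, r = 7, s = 9, t = 4. Then constraint 1: t + r = 11; constraint 2: s + p = 12; constraint 4: p + s = 12, and every other listed constraint is also met.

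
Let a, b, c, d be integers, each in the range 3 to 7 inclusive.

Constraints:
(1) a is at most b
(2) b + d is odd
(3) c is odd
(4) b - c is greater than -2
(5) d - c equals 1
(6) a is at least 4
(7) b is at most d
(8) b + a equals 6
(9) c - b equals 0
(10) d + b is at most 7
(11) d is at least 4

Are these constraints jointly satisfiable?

Unsatisfiable

From constraint 11: d ≥ 4. From constraints 1 and 6: b ≥ a ≥ 4. Hence d + b ≥ 8. But constraint 10 requires d + b ≤ 7, and 7 < 8. Contradiction.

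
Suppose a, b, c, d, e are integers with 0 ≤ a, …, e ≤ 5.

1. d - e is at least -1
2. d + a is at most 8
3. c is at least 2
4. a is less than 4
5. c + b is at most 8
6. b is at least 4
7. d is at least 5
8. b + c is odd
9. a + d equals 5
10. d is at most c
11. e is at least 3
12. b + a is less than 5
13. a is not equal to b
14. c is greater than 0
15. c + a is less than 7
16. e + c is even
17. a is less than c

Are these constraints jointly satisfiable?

From constraints 7 and 10: c ≥ d ≥ 5. From constraint 6: b ≥ 4. Hence c + b ≥ 9. But constraint 5 requires c + b ≤ 8, and 8 < 9. Contradiction.

Unsatisfiable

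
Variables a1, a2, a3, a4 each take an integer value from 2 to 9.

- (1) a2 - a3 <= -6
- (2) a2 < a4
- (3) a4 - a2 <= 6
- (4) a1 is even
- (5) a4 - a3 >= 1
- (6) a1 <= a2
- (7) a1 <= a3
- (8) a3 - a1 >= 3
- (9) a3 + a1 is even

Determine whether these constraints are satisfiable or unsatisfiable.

Constraints 1, 3, and 5 give a3 − a2 ≥ 6, a2 − a4 ≥ -6, a4 − a3 ≥ 1.
Adding all 3 inequalities: the left sides telescope to 0, and the right sides sum to 6 + (-6) + 1 = 1. So 0 ≥ 1, which is false.

Unsatisfiable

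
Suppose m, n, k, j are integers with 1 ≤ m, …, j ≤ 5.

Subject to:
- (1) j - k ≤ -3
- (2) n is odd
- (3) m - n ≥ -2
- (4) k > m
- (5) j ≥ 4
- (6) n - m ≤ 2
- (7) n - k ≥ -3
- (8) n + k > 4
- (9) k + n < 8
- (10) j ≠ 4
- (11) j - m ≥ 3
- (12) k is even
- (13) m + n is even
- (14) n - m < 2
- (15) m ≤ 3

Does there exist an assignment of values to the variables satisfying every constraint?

Constraints 1, 6, 7, and 11 give j − m ≥ 3, m − n ≥ -2, n − k ≥ -3, k − j ≥ 3.
Adding all 4 inequalities: the left sides telescope to 0, and the right sides sum to 3 + (-2) + (-3) + 3 = 1. So 0 ≥ 1, which is false.

Unsatisfiable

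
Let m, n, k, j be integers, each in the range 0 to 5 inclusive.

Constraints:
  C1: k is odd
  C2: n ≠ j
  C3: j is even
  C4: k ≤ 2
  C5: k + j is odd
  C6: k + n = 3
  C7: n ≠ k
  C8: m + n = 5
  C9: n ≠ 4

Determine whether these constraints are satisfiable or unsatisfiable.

Satisfiable

Try m = 3, n = 2, k = 1, j = 4.
Check constraint 6: k + n = 3; constraint 8: m + n = 5. The remaining constraints are straightforward to verify.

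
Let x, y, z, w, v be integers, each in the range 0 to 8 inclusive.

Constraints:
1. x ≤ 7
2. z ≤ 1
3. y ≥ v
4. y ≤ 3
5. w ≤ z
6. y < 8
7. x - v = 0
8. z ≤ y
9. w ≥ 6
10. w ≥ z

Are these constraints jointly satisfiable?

Unsatisfiable

From constraints 5 and 9: z ≥ w and w ≥ 6, so z ≥ 6. From constraint 2: z ≤ 1. But 1 < 6, so no value of z works.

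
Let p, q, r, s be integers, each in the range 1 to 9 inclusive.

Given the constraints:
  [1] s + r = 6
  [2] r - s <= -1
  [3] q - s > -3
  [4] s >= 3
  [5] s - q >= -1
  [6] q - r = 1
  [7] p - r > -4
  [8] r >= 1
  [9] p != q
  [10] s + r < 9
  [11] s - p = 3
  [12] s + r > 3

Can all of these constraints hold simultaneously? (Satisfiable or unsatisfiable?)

Satisfiable

Setting (p, q, r, s) = (1, 3, 2, 4) satisfies everything: constraint 1: s + r = 6; constraint 2: r - s = -2, and the others follow.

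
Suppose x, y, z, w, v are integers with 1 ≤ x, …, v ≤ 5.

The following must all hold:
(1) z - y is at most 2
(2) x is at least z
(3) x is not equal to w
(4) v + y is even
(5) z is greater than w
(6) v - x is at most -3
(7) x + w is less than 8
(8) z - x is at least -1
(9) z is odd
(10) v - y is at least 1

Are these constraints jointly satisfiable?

Unsatisfiable

Constraints 1, 6, 8, and 10 give x − v ≥ 3, v − y ≥ 1, y − z ≥ -2, z − x ≥ -1.
Adding all 4 inequalities: the left sides telescope to 0, and the right sides sum to 3 + 1 + (-2) + (-1) = 1. So 0 ≥ 1, which is false.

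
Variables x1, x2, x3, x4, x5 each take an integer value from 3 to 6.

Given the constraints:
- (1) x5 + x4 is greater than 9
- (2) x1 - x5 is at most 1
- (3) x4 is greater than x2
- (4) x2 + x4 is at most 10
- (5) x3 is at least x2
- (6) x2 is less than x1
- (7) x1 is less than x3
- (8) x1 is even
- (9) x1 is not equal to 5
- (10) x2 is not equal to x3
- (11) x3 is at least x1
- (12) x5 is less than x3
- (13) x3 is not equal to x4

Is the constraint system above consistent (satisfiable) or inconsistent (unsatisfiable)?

Take x1 = 4, x2 = 3, x3 = 5, x4 = 6, x5 = 4. Then constraint 1: x5 + x4 = 10; constraint 2: x1 - x5 = 0, and every other listed constraint is also met.

Satisfiable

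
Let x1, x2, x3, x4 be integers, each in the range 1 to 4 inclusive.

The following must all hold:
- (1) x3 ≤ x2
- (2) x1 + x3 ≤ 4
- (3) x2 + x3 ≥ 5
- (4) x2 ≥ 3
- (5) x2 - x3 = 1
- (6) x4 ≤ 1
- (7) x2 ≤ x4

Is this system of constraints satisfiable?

From constraint 4: x2 ≥ 3. From constraints 6 and 7: x2 ≤ x4 and x4 ≤ 1, so x2 ≤ 1. But 1 < 3, so no value of x2 works.

Unsatisfiable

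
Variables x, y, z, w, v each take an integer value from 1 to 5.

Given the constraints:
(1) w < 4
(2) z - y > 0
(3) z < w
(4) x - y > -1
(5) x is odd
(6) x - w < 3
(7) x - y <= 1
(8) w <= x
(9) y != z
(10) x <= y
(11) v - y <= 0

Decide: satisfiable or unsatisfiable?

Unsatisfiable

Constraints 2, 3, 8, and 10 give w ≤ x, x ≤ y, y < z, z < w. Chaining: w ≤ x ≤ y < z < w, which forces w < w — impossible.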